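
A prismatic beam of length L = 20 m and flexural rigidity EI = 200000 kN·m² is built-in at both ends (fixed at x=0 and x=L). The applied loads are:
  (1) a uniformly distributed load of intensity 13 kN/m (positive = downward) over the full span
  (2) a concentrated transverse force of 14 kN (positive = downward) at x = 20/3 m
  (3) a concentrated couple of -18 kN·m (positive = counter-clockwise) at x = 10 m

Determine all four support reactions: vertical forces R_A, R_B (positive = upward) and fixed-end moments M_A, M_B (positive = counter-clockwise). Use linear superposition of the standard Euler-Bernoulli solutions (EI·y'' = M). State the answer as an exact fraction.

Load 1 — uniform load w=13 kN/m over full span:
  R_A = wL/2 = 13·20/2 = 130 kN
  M_A = wL²/12 = 13·20²/12 = 1300/3 kN·m
  R_B = wL/2 = 13·20/2 = 130 kN
  M_B = -wL²/12 = -13·20²/12 = -1300/3 kN·m
Load 2 — point force P=14 kN at a=20/3 m (b=L-a=40/3):
  R_A = Pb²(3a+b)/L³ = 14·(40/3)²·(3·(20/3)+(40/3))/20³ = 280/27 kN
  M_A = Pab²/L² = 14·(20/3)·(40/3)²/20² = 1120/27 kN·m
  R_B = Pa²(a+3b)/L³ = 14·(20/3)²·((20/3)+3·(40/3))/20³ = 98/27 kN
  M_B = -Pa²b/L² = -14·(20/3)²·(40/3)/20² = -560/27 kN·m
Load 3 — applied couple M₀=-18 kN·m at a=10 m (b=L-a=10):
  R_A = 6M₀ab/L³ = 6·(-18)·10·10/20³ = -27/20 kN
  M_A = M₀b(2a-b)/L² = (-18)·10·(2·10-10)/20² = -9/2 kN·m
  R_B = -6M₀ab/L³ = -6·(-18)·10·10/20³ = 27/20 kN
  M_B = M₀a(2b-a)/L² = (-18)·10·(2·10-10)/20² = -9/2 kN·m
Superposition: R_A = 75071/540 kN, M_A = 25397/54 kN·m, R_B = 72889/540 kN, M_B = -24763/54 kN·m

R_A = 75071/540 kN, M_A = 25397/54 kN·m, R_B = 72889/540 kN, M_B = -24763/54 kN·m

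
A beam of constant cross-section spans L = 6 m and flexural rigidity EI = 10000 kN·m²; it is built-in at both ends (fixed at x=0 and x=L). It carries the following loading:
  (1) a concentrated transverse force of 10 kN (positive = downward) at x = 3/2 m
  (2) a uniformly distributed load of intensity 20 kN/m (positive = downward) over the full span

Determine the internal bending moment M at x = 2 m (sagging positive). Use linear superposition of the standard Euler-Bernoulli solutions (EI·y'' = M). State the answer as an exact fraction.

M(2) = 375/16 kN·m

Load 1 — point force P=10 kN at a=3/2 m (b=L-a=9/2):
  M_1 = Pa²(a+3b)(L-x)/L³ - Pa²b/L²  [x>a] = 10·(3/2)²·((3/2)+3·(9/2))·(6-2)/6³ - 10·(3/2)²·(9/2)/6² = 55/16 kN·m
Load 2 — uniform load w=20 kN/m over full span:
  M_2 = wLx/2 - wL²/12 - wx²/2 = 20·6·2/2 - 20·6²/12 - 20·2²/2 = 20 kN·m
Superposition: M = Σ M_i = 375/16 kN·m ≈ 23.437500 kN·m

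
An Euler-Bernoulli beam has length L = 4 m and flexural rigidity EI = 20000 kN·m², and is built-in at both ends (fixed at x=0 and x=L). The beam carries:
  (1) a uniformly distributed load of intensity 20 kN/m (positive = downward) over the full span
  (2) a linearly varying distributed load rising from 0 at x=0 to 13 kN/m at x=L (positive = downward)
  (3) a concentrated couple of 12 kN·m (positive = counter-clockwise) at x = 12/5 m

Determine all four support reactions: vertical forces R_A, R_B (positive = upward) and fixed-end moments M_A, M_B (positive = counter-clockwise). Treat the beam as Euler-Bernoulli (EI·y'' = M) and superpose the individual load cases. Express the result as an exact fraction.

R_A = 1303/25 kN, M_A = 936/25 kN·m, R_B = 1347/25 kN, M_B = -2672/75 kN·m

Load 1 — uniform load w=20 kN/m over full span:
  R_A = wL/2 = 20·4/2 = 40 kN
  M_A = wL²/12 = 20·4²/12 = 80/3 kN·m
  R_B = wL/2 = 20·4/2 = 40 kN
  M_B = -wL²/12 = -20·4²/12 = -80/3 kN·m
Load 2 — triangular load w₀=13 kN/m (0→w₀ over full span):
  R_A = 3w₀L/20 = 3·13·4/20 = 39/5 kN
  M_A = w₀L²/30 = 13·4²/30 = 104/15 kN·m
  R_B = 7w₀L/20 = 7·13·4/20 = 91/5 kN
  M_B = -w₀L²/20 = -13·4²/20 = -52/5 kN·m
Load 3 — applied couple M₀=12 kN·m at a=12/5 m (b=L-a=8/5):
  R_A = 6M₀ab/L³ = 6·12·(12/5)·(8/5)/4³ = 108/25 kN
  M_A = M₀b(2a-b)/L² = 12·(8/5)·(2·(12/5)-(8/5))/4² = 96/25 kN·m
  R_B = -6M₀ab/L³ = -6·12·(12/5)·(8/5)/4³ = -108/25 kN
  M_B = M₀a(2b-a)/L² = 12·(12/5)·(2·(8/5)-(12/5))/4² = 36/25 kN·m
Superposition: R_A = 1303/25 kN, M_A = 936/25 kN·m, R_B = 1347/25 kN, M_B = -2672/75 kN·m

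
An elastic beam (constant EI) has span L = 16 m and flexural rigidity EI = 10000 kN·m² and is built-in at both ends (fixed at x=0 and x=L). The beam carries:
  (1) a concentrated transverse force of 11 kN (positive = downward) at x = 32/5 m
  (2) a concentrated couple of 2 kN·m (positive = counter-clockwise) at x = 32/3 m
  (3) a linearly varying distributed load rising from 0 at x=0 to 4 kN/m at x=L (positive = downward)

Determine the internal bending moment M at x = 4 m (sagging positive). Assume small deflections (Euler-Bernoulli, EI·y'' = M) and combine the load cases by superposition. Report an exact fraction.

M(4) = 596/125 kN·m

Load 1 — point force P=11 kN at a=32/5 m (b=L-a=48/5):
  M_1 = Pb²(3a+b)x/L³ - Pab²/L²  [x≤a] = 11·(48/5)²·(3·(32/5)+(48/5))·4/16³ - 11·(32/5)·(48/5)²/16² = 396/125 kN·m
Load 2 — applied couple M₀=2 kN·m at a=32/3 m (b=L-a=16/3):
  M_2 = R_Ax - M_A  [x≤a] with R_A=1/6, M_A=2/3 = (1/6)·4 - (2/3) = 0 kN·m
Load 3 — triangular load w₀=4 kN/m (0→w₀ over full span):
  M_3 = 3w₀Lx/20 - w₀L²/30 - w₀x³/(6L) = 3·4·16·4/20 - 4·16²/30 - 4·4³/(6·16) = 8/5 kN·m
Superposition: M = Σ M_i = 596/125 kN·m ≈ 4.768000 kN·m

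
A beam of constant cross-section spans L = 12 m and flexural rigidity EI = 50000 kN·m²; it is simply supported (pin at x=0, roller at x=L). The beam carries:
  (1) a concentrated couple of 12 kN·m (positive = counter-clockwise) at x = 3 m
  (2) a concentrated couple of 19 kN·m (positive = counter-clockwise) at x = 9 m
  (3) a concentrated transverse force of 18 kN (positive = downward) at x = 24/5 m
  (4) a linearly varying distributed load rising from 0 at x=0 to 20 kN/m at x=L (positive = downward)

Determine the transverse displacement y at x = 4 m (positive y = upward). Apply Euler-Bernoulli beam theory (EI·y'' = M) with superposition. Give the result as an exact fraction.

Load 1 — applied couple M₀=12 kN·m at a=3 m (b=L-a=9):
  y_1 = (M₀x³/(6L)-M₀(x-a)²/2+C₁x)/EI  [x>a] with C₁=M₀(3b²-L²)/(6L)=33/2 = (12·4³/(6·12)-12·(4-3)²/2+(33/2)·4)/50000 = 53/37500 m
Load 2 — applied couple M₀=19 kN·m at a=9 m (b=L-a=3):
  y_2 = (M₀x³/(6L)+C₁x)/EI  [x≤a] with C₁=M₀(3b²-L²)/(6L)=-247/8 = (19·4³/(6·12)+(-247/8)·4)/50000 = -1919/900000 m
Load 3 — point force P=18 kN at a=24/5 m (b=L-a=36/5):
  y_3 = -Pbx(L²-b²-x²)/(6LEI)  [x≤a] = -18·(36/5)·4·(12²-(36/5)²-4²)/(6·12·50000) = -4284/390625 m
Load 4 — triangular load w₀=20 kN/m (0→w₀ over full span):
  y_4 = -w₀x(7L⁴-10L²x²+3x⁴)/(360LEI) = -20·4·(7·12⁴-10·12²·4²+3·4⁴)/(360·12·50000) = -256/5625 m
Superposition: y = Σ y_i = -714963/12500000 m ≈ -0.057197 m

y(4) = -714963/12500000 m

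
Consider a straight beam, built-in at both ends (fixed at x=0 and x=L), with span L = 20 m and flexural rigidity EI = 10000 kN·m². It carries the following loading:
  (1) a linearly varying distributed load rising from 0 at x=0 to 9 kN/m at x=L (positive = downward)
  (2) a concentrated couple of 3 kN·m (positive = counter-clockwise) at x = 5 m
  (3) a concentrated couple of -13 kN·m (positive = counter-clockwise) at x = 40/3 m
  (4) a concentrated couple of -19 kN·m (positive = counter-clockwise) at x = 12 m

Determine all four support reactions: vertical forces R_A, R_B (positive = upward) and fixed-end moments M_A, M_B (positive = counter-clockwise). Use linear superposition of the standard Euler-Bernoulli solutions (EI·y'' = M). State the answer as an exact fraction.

R_A = 299209/12000 kN, M_A = 130829/1200 kN·m, R_B = 780791/12000 kN, M_B = -72537/400 kN·m

Load 1 — triangular load w₀=9 kN/m (0→w₀ over full span):
  R_A = 3w₀L/20 = 3·9·20/20 = 27 kN
  M_A = w₀L²/30 = 9·20²/30 = 120 kN·m
  R_B = 7w₀L/20 = 7·9·20/20 = 63 kN
  M_B = -w₀L²/20 = -9·20²/20 = -180 kN·m
Load 2 — applied couple M₀=3 kN·m at a=5 m (b=L-a=15):
  R_A = 6M₀ab/L³ = 6·3·5·15/20³ = 27/160 kN
  M_A = M₀b(2a-b)/L² = 3·15·(2·5-15)/20² = -9/16 kN·m
  R_B = -6M₀ab/L³ = -6·3·5·15/20³ = -27/160 kN
  M_B = M₀a(2b-a)/L² = 3·5·(2·15-5)/20² = 15/16 kN·m
Load 3 — applied couple M₀=-13 kN·m at a=40/3 m (b=L-a=20/3):
  R_A = 6M₀ab/L³ = 6·(-13)·(40/3)·(20/3)/20³ = -13/15 kN
  M_A = M₀b(2a-b)/L² = (-13)·(20/3)·(2·(40/3)-(20/3))/20² = -13/3 kN·m
  R_B = -6M₀ab/L³ = -6·(-13)·(40/3)·(20/3)/20³ = 13/15 kN
  M_B = M₀a(2b-a)/L² = (-13)·(40/3)·(2·(20/3)-(40/3))/20² = 0 kN·m
Load 4 — applied couple M₀=-19 kN·m at a=12 m (b=L-a=8):
  R_A = 6M₀ab/L³ = 6·(-19)·12·8/20³ = -171/125 kN
  M_A = M₀b(2a-b)/L² = (-19)·8·(2·12-8)/20² = -152/25 kN·m
  R_B = -6M₀ab/L³ = -6·(-19)·12·8/20³ = 171/125 kN
  M_B = M₀a(2b-a)/L² = (-19)·12·(2·8-12)/20² = -57/25 kN·m
Superposition: R_A = 299209/12000 kN, M_A = 130829/1200 kN·m, R_B = 780791/12000 kN, M_B = -72537/400 kN·m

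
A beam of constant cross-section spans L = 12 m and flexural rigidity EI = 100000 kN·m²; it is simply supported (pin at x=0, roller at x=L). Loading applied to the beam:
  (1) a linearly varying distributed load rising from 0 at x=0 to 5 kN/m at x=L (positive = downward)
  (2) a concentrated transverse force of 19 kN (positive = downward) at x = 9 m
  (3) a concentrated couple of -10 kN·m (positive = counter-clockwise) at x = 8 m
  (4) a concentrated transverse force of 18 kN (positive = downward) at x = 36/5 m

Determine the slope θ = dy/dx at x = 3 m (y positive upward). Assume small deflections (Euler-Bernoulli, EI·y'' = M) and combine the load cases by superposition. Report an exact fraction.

θ(3) = -3756899/1200000000 rad

Load 1 — triangular load w₀=5 kN/m (0→w₀ over full span):
  θ_1 = -w₀(7L⁴-30L²x²+15x⁴)/(360LEI) = -5·(7·12⁴-30·12²·3²+15·3⁴)/(360·12·100000) = -3981/3200000 rad
Load 2 — point force P=19 kN at a=9 m (b=L-a=3):
  θ_2 = -Pb(L²-b²-3x²)/(6LEI)  [x≤a] = -19·3·(12²-3²-3·3²)/(6·12·100000) = -171/200000 rad
Load 3 — applied couple M₀=-10 kN·m at a=8 m (b=L-a=4):
  θ_3 = (M₀x²/(2L)+C₁)/EI  [x≤a] with C₁=M₀(3b²-L²)/(6L)=40/3 = ((-10)·3²/(2·12)+(40/3))/100000 = 23/240000 rad
Load 4 — point force P=18 kN at a=36/5 m (b=L-a=24/5):
  θ_4 = -Pb(L²-b²-3x²)/(6LEI)  [x≤a] = -18·(24/5)·(12²-(24/5)²-3·3²)/(6·12·100000) = -7047/6250000 rad
Superposition: θ = Σ θ_i = -3756899/1200000000 rad ≈ -0.003131 rad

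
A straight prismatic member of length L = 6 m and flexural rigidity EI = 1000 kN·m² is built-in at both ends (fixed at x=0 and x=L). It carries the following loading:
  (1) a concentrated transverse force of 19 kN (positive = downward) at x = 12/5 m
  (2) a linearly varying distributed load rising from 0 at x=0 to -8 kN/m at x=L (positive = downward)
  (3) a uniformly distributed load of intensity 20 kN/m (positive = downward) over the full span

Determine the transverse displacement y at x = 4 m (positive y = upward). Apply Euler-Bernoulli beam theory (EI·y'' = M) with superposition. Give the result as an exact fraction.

Load 1 — point force P=19 kN at a=12/5 m (b=L-a=18/5):
  y_1 = -Pa²(L-x)²(3bL-(3b+a)(L-x))/(6L³EI)  [x>a] = -19·(12/5)²·(6-4)²·(3·(18/5)·6-(3·(18/5)+(12/5))·(6-4))/(6·6³·1000) = -608/46875 m
Load 2 — triangular load w₀=-8 kN/m (0→w₀ over full span):
  y_2 = -w₀x²(L-x)²(x+2L)/(120LEI) = -(-8)·4²·(6-4)²·(4+2·6)/(120·6·1000) = 64/5625 m
Load 3 — uniform load w=20 kN/m over full span:
  y_3 = -wx²(L-x)²/(24EI) = -20·4²·(6-4)²/(24·1000) = -4/75 m
Superposition: y = Σ y_i = -7724/140625 m ≈ -0.054926 m

y(4) = -7724/140625 m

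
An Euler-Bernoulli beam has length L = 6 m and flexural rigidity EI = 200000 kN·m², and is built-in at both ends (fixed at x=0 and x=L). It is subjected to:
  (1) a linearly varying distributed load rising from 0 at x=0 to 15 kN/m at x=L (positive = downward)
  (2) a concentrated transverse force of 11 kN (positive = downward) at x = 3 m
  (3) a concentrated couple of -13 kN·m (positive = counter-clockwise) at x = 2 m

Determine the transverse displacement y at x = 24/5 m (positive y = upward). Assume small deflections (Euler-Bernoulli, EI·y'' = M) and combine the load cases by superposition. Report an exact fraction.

y(24/5) = -114101/1250000000 m

Load 1 — triangular load w₀=15 kN/m (0→w₀ over full span):
  y_1 = -w₀x²(L-x)²(x+2L)/(120LEI) = -15·(24/5)²·(6-(24/5))²·((24/5)+2·6)/(120·6·200000) = -567/9765625 m
Load 2 — point force P=11 kN at a=3 m (b=L-a=3):
  y_2 = -Pa²(L-x)²(3bL-(3b+a)(L-x))/(6L³EI)  [x>a] = -11·3²·(6-(24/5))²·(3·3·6-(3·3+3)·(6-(24/5)))/(6·6³·200000) = -1089/50000000 m
Load 3 — applied couple M₀=-13 kN·m at a=2 m (b=L-a=4):
  y_3 = (R_Ax³/6 - M_Ax²/2 - M₀(x-a)²/2)/EI  [x>a] with R_A=-26/9, M_A=0 = ((-26/9)·(24/5)³/6 - 0·(24/5)²/2 - (-13)·((24/5)-2)²/2)/200000 = -143/12500000 m
Superposition: y = Σ y_i = -114101/1250000000 m ≈ -0.000091 m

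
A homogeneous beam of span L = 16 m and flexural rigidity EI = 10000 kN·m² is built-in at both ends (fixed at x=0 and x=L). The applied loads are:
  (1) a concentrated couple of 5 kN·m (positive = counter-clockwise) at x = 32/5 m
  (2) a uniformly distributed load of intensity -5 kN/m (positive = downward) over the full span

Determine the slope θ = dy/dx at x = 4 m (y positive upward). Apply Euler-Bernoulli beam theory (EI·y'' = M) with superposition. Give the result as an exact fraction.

Load 1 — applied couple M₀=5 kN·m at a=32/5 m (b=L-a=48/5):
  θ_1 = (R_Ax²/2 - M_Ax)/EI  [x≤a] with R_A=9/20, M_A=3/5 = ((9/20)·4²/2 - (3/5)·4)/10000 = 3/25000 rad
Load 2 — uniform load w=-5 kN/m over full span:
  θ_2 = -wx(L-x)(L-2x)/(12EI) = -(-5)·4·(16-4)·(16-2·4)/(12·10000) = 2/125 rad
Superposition: θ = Σ θ_i = 403/25000 rad ≈ 0.016120 rad

θ(4) = 403/25000 rad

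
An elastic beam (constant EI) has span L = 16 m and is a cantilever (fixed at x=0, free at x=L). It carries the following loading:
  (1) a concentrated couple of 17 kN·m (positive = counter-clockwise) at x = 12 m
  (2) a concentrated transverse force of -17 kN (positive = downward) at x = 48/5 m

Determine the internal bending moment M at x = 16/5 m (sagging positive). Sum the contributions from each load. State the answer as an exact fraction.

M(16/5) = 629/5 kN·m

Load 1 — applied couple M₀=17 kN·m at a=12 m (b=L-a=4):
  M_1 = M₀  [x≤a] = 17 = 17 kN·m
Load 2 — point force P=-17 kN at a=48/5 m (b=L-a=32/5):
  M_2 = -P(a-x)  [x≤a] = -(-17)·((48/5)-(16/5)) = 544/5 kN·m
Superposition: M = Σ M_i = 629/5 kN·m ≈ 125.800000 kN·m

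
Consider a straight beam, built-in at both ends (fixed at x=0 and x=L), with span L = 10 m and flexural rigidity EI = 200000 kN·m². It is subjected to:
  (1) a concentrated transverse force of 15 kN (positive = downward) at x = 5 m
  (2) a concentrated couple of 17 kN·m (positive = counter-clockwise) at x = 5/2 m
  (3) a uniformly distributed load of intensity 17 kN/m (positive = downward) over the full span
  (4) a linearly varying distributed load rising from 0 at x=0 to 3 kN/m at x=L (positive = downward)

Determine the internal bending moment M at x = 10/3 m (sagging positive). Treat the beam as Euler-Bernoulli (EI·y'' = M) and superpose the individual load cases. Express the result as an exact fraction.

Load 1 — point force P=15 kN at a=5 m (b=L-a=5):
  M_1 = Pb²(3a+b)x/L³ - Pab²/L²  [x≤a] = 15·5²·(3·5+5)·(10/3)/10³ - 15·5·5²/10² = 25/4 kN·m
Load 2 — applied couple M₀=17 kN·m at a=5/2 m (b=L-a=15/2):
  M_2 = R_Ax - M_A - M₀  [x>a] with R_A=153/80, M_A=-51/16 = (153/80)·(10/3) - (-51/16) - 17 = -119/16 kN·m
Load 3 — uniform load w=17 kN/m over full span:
  M_3 = wLx/2 - wL²/12 - wx²/2 = 17·10·(10/3)/2 - 17·10²/12 - 17·(10/3)²/2 = 425/9 kN·m
Load 4 — triangular load w₀=3 kN/m (0→w₀ over full span):
  M_4 = 3w₀Lx/20 - w₀L²/30 - w₀x³/(6L) = 3·3·10·(10/3)/20 - 3·10²/30 - 3·(10/3)³/(6·10) = 85/27 kN·m
Superposition: M = Σ M_i = 21247/432 kN·m ≈ 49.182870 kN·m

M(10/3) = 21247/432 kN·m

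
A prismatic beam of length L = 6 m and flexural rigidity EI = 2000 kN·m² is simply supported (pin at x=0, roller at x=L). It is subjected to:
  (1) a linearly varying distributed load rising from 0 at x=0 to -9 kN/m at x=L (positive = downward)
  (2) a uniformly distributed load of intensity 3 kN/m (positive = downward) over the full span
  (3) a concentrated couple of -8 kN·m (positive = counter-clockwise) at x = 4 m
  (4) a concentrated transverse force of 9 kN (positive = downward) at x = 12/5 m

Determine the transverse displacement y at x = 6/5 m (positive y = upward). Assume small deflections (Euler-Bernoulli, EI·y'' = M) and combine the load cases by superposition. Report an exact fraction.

y(6/5) = -17891/7812500 m

Load 1 — triangular load w₀=-9 kN/m (0→w₀ over full span):
  y_1 = -w₀x(7L⁴-10L²x²+3x⁴)/(360LEI) = -(-9)·(6/5)·(7·6⁴-10·6²·(6/5)²+3·(6/5)⁴)/(360·6·2000) = 41796/1953125 m
Load 2 — uniform load w=3 kN/m over full span:
  y_2 = -wx(L³-2Lx²+x³)/(24EI) = -3·(6/5)·(6³-2·6·(6/5)²+(6/5)³)/(24·2000) = -2349/156250 m
Load 3 — applied couple M₀=-8 kN·m at a=4 m (b=L-a=2):
  y_3 = (M₀x³/(6L)+C₁x)/EI  [x≤a] with C₁=M₀(3b²-L²)/(6L)=16/3 = ((-8)·(6/5)³/(6·6)+(16/3)·(6/5))/2000 = 47/15625 m
Load 4 — point force P=9 kN at a=12/5 m (b=L-a=18/5):
  y_4 = -Pbx(L²-b²-x²)/(6LEI)  [x≤a] = -9·(18/5)·(6/5)·(6²-(18/5)²-(6/5)²)/(6·6·2000) = -729/62500 m
Superposition: y = Σ y_i = -17891/7812500 m ≈ -0.002290 m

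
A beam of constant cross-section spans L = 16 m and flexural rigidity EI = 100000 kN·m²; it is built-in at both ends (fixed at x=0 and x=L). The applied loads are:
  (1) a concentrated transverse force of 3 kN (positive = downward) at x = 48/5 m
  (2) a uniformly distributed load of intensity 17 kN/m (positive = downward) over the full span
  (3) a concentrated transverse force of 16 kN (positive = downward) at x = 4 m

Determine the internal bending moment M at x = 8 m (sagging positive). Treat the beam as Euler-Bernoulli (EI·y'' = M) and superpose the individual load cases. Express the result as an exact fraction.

M(8) = 14488/75 kN·m

Load 1 — point force P=3 kN at a=48/5 m (b=L-a=32/5):
  M_1 = Pb²(3a+b)x/L³ - Pab²/L²  [x≤a] = 3·(32/5)²·(3·(48/5)+(32/5))·8/16³ - 3·(48/5)·(32/5)²/16² = 96/25 kN·m
Load 2 — uniform load w=17 kN/m over full span:
  M_2 = wLx/2 - wL²/12 - wx²/2 = 17·16·8/2 - 17·16²/12 - 17·8²/2 = 544/3 kN·m
Load 3 — point force P=16 kN at a=4 m (b=L-a=12):
  M_3 = Pa²(a+3b)(L-x)/L³ - Pa²b/L²  [x>a] = 16·4²·(4+3·12)·(16-8)/16³ - 16·4²·12/16² = 8 kN·m
Superposition: M = Σ M_i = 14488/75 kN·m ≈ 193.173333 kN·m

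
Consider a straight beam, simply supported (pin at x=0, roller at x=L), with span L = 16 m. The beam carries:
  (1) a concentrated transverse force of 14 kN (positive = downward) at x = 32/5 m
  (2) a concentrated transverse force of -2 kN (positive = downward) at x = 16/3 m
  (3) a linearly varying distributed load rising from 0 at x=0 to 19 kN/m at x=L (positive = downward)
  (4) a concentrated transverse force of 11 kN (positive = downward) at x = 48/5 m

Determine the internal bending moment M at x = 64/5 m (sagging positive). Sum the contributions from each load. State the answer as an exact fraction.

M(64/5) = 101392/375 kN·m

Load 1 — point force P=14 kN at a=32/5 m (b=L-a=48/5):
  M_1 = Pa(L-x)/L  [x>a] = 14·(32/5)·(16-(64/5))/16 = 448/25 kN·m
Load 2 — point force P=-2 kN at a=16/3 m (b=L-a=32/3):
  M_2 = Pa(L-x)/L  [x>a] = (-2)·(16/3)·(16-(64/5))/16 = -32/15 kN·m
Load 3 — triangular load w₀=19 kN/m (0→w₀ over full span):
  M_3 = w₀Lx/6 - w₀x³/(6L) = 19·16·(64/5)/6 - 19·(64/5)³/(6·16) = 29184/125 kN·m
Load 4 — point force P=11 kN at a=48/5 m (b=L-a=32/5):
  M_4 = Pa(L-x)/L  [x>a] = 11·(48/5)·(16-(64/5))/16 = 528/25 kN·m
Superposition: M = Σ M_i = 101392/375 kN·m ≈ 270.378667 kN·m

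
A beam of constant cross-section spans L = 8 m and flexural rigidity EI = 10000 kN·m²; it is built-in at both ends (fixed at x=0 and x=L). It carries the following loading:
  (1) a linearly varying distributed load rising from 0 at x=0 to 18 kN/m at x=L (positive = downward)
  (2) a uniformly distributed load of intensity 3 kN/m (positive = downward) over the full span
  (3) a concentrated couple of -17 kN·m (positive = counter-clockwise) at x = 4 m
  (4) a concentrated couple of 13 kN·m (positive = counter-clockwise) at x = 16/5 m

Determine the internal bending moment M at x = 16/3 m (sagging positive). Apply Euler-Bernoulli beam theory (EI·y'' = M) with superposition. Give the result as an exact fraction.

M(16/3) = 24673/900 kN·m

Load 1 — triangular load w₀=18 kN/m (0→w₀ over full span):
  M_1 = 3w₀Lx/20 - w₀L²/30 - w₀x³/(6L) = 3·18·8·(16/3)/20 - 18·8²/30 - 18·(16/3)³/(6·8) = 896/45 kN·m
Load 2 — uniform load w=3 kN/m over full span:
  M_2 = wLx/2 - wL²/12 - wx²/2 = 3·8·(16/3)/2 - 3·8²/12 - 3·(16/3)²/2 = 16/3 kN·m
Load 3 — applied couple M₀=-17 kN·m at a=4 m (b=L-a=4):
  M_3 = R_Ax - M_A - M₀  [x>a] with R_A=-51/16, M_A=-17/4 = (-51/16)·(16/3) - (-17/4) - (-17) = 17/4 kN·m
Load 4 — applied couple M₀=13 kN·m at a=16/5 m (b=L-a=24/5):
  M_4 = R_Ax - M_A - M₀  [x>a] with R_A=117/50, M_A=39/25 = (117/50)·(16/3) - (39/25) - 13 = -52/25 kN·m
Superposition: M = Σ M_i = 24673/900 kN·m ≈ 27.414444 kN·m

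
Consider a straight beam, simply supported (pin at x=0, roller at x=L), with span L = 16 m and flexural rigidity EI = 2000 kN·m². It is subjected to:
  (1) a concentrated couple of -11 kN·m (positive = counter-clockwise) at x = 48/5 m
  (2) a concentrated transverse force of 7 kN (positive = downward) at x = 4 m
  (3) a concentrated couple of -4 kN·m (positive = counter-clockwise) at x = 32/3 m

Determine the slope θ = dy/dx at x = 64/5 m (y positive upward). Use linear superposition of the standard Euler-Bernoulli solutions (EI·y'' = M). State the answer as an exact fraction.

Load 1 — applied couple M₀=-11 kN·m at a=48/5 m (b=L-a=32/5):
  θ_1 = (M₀x²/(2L)-M₀(x-a)+C₁)/EI  [x>a] with C₁=M₀(3b²-L²)/(6L)=1144/75 = ((-11)·(64/5)²/(2·16)-(-11)·((64/5)-(48/5))+(1144/75))/2000 = -11/3750 rad
Load 2 — point force P=7 kN at a=4 m (b=L-a=12):
  θ_2 = -Pa(2L²-6Lx+3x²+a²)/(6LEI)  [x>a] = -7·4·(2·16²-6·16·(64/5)+3·(64/5)²+4²)/(6·16·2000) = 763/25000 rad
Load 3 — applied couple M₀=-4 kN·m at a=32/3 m (b=L-a=16/3):
  θ_3 = (M₀x²/(2L)-M₀(x-a)+C₁)/EI  [x>a] with C₁=M₀(3b²-L²)/(6L)=64/9 = ((-4)·(64/5)²/(2·16)-(-4)·((64/5)-(32/3))+(64/9))/2000 = -68/28125 rad
Superposition: θ = Σ θ_i = 5663/225000 rad ≈ 0.025169 rad

θ(64/5) = 5663/225000 rad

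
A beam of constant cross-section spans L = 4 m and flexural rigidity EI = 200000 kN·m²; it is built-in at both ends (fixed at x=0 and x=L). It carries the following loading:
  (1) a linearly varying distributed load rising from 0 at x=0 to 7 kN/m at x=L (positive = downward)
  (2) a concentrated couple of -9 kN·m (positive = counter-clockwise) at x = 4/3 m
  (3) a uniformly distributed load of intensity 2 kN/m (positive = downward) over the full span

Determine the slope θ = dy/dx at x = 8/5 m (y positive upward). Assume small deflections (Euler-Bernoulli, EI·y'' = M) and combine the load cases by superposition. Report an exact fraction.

Load 1 — triangular load w₀=7 kN/m (0→w₀ over full span):
  θ_1 = -w₀(2x(L-x)(L-2x)(x+2L)+x²(L-x)²)/(120LEI) = -7·(2·(8/5)·(4-(8/5))·(4-2·(8/5))·((8/5)+2·4)+(8/5)²·(4-(8/5))²)/(120·4·200000) = -21/3906250 rad
Load 2 — applied couple M₀=-9 kN·m at a=4/3 m (b=L-a=8/3):
  θ_2 = (R_Ax²/2 - M_Ax - M₀(x-a))/EI  [x>a] with R_A=-3, M_A=0 = ((-3)·(8/5)²/2 - 0·(8/5) - (-9)·((8/5)-(4/3)))/200000 = -9/1250000 rad
Load 3 — uniform load w=2 kN/m over full span:
  θ_3 = -wx(L-x)(L-2x)/(12EI) = -2·(8/5)·(4-(8/5))·(4-2·(8/5))/(12·200000) = -1/390625 rad
Superposition: θ = Σ θ_i = -473/31250000 rad ≈ -0.000015 rad

θ(8/5) = -473/31250000 rad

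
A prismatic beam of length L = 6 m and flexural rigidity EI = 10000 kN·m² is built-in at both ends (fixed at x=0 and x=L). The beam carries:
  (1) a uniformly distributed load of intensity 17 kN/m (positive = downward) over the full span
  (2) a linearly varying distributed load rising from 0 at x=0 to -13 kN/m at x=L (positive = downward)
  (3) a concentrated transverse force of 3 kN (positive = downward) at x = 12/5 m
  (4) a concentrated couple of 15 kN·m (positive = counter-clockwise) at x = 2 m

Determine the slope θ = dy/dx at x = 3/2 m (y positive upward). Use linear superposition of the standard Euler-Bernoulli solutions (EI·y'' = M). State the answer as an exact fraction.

θ(3/2) = -510207/320000000 rad

Load 1 — uniform load w=17 kN/m over full span:
  θ_1 = -wx(L-x)(L-2x)/(12EI) = -17·(3/2)·(6-(3/2))·(6-2·(3/2))/(12·10000) = -459/160000 rad
Load 2 — triangular load w₀=-13 kN/m (0→w₀ over full span):
  θ_2 = -w₀(2x(L-x)(L-2x)(x+2L)+x²(L-x)²)/(120LEI) = -(-13)·(2·(3/2)·(6-(3/2))·(6-2·(3/2))·((3/2)+2·6)+(3/2)²·(6-(3/2))²)/(120·6·10000) = 13689/12800000 rad
Load 3 — point force P=3 kN at a=12/5 m (b=L-a=18/5):
  θ_3 = -Pb²x(2aL-(3a+b)x)/(2L³EI)  [x≤a] = -3·(18/5)²·(3/2)·(2·(12/5)·6-(3·(12/5)+(18/5))·(3/2))/(2·6³·10000) = -1701/10000000 rad
Load 4 — applied couple M₀=15 kN·m at a=2 m (b=L-a=4):
  θ_4 = (R_Ax²/2 - M_Ax)/EI  [x≤a] with R_A=10/3, M_A=0 = ((10/3)·(3/2)²/2 - 0·(3/2))/10000 = 3/8000 rad
Superposition: θ = Σ θ_i = -510207/320000000 rad ≈ -0.001594 rad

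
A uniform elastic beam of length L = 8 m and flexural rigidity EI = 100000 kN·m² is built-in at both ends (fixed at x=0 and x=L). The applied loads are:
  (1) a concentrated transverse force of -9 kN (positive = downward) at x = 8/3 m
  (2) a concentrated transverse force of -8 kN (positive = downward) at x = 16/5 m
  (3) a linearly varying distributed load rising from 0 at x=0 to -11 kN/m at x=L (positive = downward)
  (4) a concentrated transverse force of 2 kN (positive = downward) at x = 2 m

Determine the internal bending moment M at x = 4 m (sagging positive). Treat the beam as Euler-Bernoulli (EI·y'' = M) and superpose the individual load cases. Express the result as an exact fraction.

M(4) = -3493/150 kN·m

Load 1 — point force P=-9 kN at a=8/3 m (b=L-a=16/3):
  M_1 = Pa²(a+3b)(L-x)/L³ - Pa²b/L²  [x>a] = (-9)·(8/3)²·((8/3)+3·(16/3))·(8-4)/8³ - (-9)·(8/3)²·(16/3)/8² = -4 kN·m
Load 2 — point force P=-8 kN at a=16/5 m (b=L-a=24/5):
  M_2 = Pa²(a+3b)(L-x)/L³ - Pa²b/L²  [x>a] = (-8)·(16/5)²·((16/5)+3·(24/5))·(8-4)/8³ - (-8)·(16/5)²·(24/5)/8² = -128/25 kN·m
Load 3 — triangular load w₀=-11 kN/m (0→w₀ over full span):
  M_3 = 3w₀Lx/20 - w₀L²/30 - w₀x³/(6L) = 3·(-11)·8·4/20 - (-11)·8²/30 - (-11)·4³/(6·8) = -44/3 kN·m
Load 4 — point force P=2 kN at a=2 m (b=L-a=6):
  M_4 = Pa²(a+3b)(L-x)/L³ - Pa²b/L²  [x>a] = 2·2²·(2+3·6)·(8-4)/8³ - 2·2²·6/8² = 1/2 kN·m
Superposition: M = Σ M_i = -3493/150 kN·m ≈ -23.286667 kN·m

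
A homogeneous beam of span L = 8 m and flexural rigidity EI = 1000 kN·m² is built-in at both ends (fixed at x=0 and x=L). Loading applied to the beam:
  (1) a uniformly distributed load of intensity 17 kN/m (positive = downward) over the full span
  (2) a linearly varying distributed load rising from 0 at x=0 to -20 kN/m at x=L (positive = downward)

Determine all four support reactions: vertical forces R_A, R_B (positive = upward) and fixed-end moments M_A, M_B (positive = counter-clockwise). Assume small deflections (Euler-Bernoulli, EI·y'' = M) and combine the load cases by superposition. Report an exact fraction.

R_A = 44 kN, M_A = 48 kN·m, R_B = 12 kN, M_B = -80/3 kN·m

Load 1 — uniform load w=17 kN/m over full span:
  R_A = wL/2 = 17·8/2 = 68 kN
  M_A = wL²/12 = 17·8²/12 = 272/3 kN·m
  R_B = wL/2 = 17·8/2 = 68 kN
  M_B = -wL²/12 = -17·8²/12 = -272/3 kN·m
Load 2 — triangular load w₀=-20 kN/m (0→w₀ over full span):
  R_A = 3w₀L/20 = 3·(-20)·8/20 = -24 kN
  M_A = w₀L²/30 = (-20)·8²/30 = -128/3 kN·m
  R_B = 7w₀L/20 = 7·(-20)·8/20 = -56 kN
  M_B = -w₀L²/20 = -(-20)·8²/20 = 64 kN·m
Superposition: R_A = 44 kN, M_A = 48 kN·m, R_B = 12 kN, M_B = -80/3 kN·m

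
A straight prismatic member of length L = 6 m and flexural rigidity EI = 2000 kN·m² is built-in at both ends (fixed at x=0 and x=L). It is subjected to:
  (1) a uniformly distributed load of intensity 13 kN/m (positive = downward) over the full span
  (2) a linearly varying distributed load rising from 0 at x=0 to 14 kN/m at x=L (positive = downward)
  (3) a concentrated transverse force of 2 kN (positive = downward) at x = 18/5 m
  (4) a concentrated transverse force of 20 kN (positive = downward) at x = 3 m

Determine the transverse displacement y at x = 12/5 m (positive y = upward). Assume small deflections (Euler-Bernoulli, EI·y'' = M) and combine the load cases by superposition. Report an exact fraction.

Load 1 — uniform load w=13 kN/m over full span:
  y_1 = -wx²(L-x)²/(24EI) = -13·(12/5)²·(6-(12/5))²/(24·2000) = -3159/156250 m
Load 2 — triangular load w₀=14 kN/m (0→w₀ over full span):
  y_2 = -w₀x²(L-x)²(x+2L)/(120LEI) = -14·(12/5)²·(6-(12/5))²·((12/5)+2·6)/(120·6·2000) = -20412/1953125 m
Load 3 — point force P=2 kN at a=18/5 m (b=L-a=12/5):
  y_3 = -Pb²x²(3aL-(3a+b)x)/(6L³EI)  [x≤a] = -2·(12/5)²·(12/5)²·(3·(18/5)·6-(3·(18/5)+(12/5))·(12/5))/(6·6³·2000) = -1656/1953125 m
Load 4 — point force P=20 kN at a=3 m (b=L-a=3):
  y_4 = -Pb²x²(3aL-(3a+b)x)/(6L³EI)  [x≤a] = -20·3²·(12/5)²·(3·3·6-(3·3+3)·(12/5))/(6·6³·2000) = -63/6250 m
Superposition: y = Σ y_i = -81243/1953125 m ≈ -0.041596 m

y(12/5) = -81243/1953125 m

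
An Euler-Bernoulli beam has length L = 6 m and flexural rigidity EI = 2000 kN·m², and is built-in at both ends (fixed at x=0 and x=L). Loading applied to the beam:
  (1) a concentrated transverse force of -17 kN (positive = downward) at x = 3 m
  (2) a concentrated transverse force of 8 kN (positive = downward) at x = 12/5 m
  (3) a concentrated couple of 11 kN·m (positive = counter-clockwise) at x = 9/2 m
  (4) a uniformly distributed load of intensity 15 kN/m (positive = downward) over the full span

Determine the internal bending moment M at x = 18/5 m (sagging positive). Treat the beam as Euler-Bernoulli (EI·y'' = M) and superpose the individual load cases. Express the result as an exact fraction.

Load 1 — point force P=-17 kN at a=3 m (b=L-a=3):
  M_1 = Pa²(a+3b)(L-x)/L³ - Pa²b/L²  [x>a] = (-17)·3²·(3+3·3)·(6-(18/5))/6³ - (-17)·3²·3/6² = -153/20 kN·m
Load 2 — point force P=8 kN at a=12/5 m (b=L-a=18/5):
  M_2 = Pa²(a+3b)(L-x)/L³ - Pa²b/L²  [x>a] = 8·(12/5)²·((12/5)+3·(18/5))·(6-(18/5))/6³ - 8·(12/5)²·(18/5)/6² = 1344/625 kN·m
Load 3 — applied couple M₀=11 kN·m at a=9/2 m (b=L-a=3/2):
  M_3 = R_Ax - M_A  [x≤a] with R_A=33/16, M_A=55/16 = (33/16)·(18/5) - (55/16) = 319/80 kN·m
Load 4 — uniform load w=15 kN/m over full span:
  M_4 = wLx/2 - wL²/12 - wx²/2 = 15·6·(18/5)/2 - 15·6²/12 - 15·(18/5)²/2 = 99/5 kN·m
Superposition: M = Σ M_i = 182879/10000 kN·m ≈ 18.287900 kN·m

M(18/5) = 182879/10000 kN·m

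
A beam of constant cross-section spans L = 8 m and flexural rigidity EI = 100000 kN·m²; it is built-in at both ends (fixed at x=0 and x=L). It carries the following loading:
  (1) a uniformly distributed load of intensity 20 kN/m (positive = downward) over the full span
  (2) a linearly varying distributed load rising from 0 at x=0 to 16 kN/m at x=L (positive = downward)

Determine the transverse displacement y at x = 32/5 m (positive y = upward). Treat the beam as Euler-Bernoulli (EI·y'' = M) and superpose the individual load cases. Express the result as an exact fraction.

y(32/5) = -185344/146484375 m

Load 1 — uniform load w=20 kN/m over full span:
  y_1 = -wx²(L-x)²/(24EI) = -20·(32/5)²·(8-(32/5))²/(24·100000) = -1024/1171875 m
Load 2 — triangular load w₀=16 kN/m (0→w₀ over full span):
  y_2 = -w₀x²(L-x)²(x+2L)/(120LEI) = -16·(32/5)²·(8-(32/5))²·((32/5)+2·8)/(120·8·100000) = -57344/146484375 m
Superposition: y = Σ y_i = -185344/146484375 m ≈ -0.001265 m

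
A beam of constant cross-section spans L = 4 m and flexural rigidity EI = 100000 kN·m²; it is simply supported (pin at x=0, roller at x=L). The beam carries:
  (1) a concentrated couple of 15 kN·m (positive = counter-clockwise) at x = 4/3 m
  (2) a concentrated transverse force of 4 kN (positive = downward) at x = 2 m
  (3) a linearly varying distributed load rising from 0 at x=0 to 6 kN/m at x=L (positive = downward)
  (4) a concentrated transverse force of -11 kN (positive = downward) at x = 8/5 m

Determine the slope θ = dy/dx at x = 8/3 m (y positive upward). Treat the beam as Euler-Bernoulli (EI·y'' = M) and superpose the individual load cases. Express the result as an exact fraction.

θ(8/3) = -17521/506250000 rad

Load 1 — applied couple M₀=15 kN·m at a=4/3 m (b=L-a=8/3):
  θ_1 = (M₀x²/(2L)-M₀(x-a)+C₁)/EI  [x>a] with C₁=M₀(3b²-L²)/(6L)=10/3 = (15·(8/3)²/(2·4)-15·((8/3)-(4/3))+(10/3))/100000 = -1/30000 rad
Load 2 — point force P=4 kN at a=2 m (b=L-a=2):
  θ_2 = -Pa(2L²-6Lx+3x²+a²)/(6LEI)  [x>a] = -4·2·(2·4²-6·4·(8/3)+3·(8/3)²+2²)/(6·4·100000) = 1/45000 rad
Load 3 — triangular load w₀=6 kN/m (0→w₀ over full span):
  θ_3 = -w₀(7L⁴-30L²x²+15x⁴)/(360LEI) = -6·(7·4⁴-30·4²·(8/3)²+15·(8/3)⁴)/(360·4·100000) = 91/2531250 rad
Load 4 — point force P=-11 kN at a=8/5 m (b=L-a=12/5):
  θ_4 = -Pa(2L²-6Lx+3x²+a²)/(6LEI)  [x>a] = -(-11)·(8/5)·(2·4²-6·4·(8/3)+3·(8/3)²+(8/5)²)/(6·4·100000) = -209/3515625 rad
Superposition: θ = Σ θ_i = -17521/506250000 rad ≈ -0.000035 rad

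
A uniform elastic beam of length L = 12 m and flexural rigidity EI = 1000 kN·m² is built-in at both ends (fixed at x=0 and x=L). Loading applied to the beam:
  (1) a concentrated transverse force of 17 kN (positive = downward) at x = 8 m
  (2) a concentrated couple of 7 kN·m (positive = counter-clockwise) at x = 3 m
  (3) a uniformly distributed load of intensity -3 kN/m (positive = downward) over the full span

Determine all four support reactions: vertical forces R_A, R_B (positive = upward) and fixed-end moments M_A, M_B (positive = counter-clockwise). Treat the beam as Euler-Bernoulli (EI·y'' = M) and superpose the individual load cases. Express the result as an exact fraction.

Load 1 — point force P=17 kN at a=8 m (b=L-a=4):
  R_A = Pb²(3a+b)/L³ = 17·4²·(3·8+4)/12³ = 119/27 kN
  M_A = Pab²/L² = 17·8·4²/12² = 136/9 kN·m
  R_B = Pa²(a+3b)/L³ = 17·8²·(8+3·4)/12³ = 340/27 kN
  M_B = -Pa²b/L² = -17·8²·4/12² = -272/9 kN·m
Load 2 — applied couple M₀=7 kN·m at a=3 m (b=L-a=9):
  R_A = 6M₀ab/L³ = 6·7·3·9/12³ = 21/32 kN
  M_A = M₀b(2a-b)/L² = 7·9·(2·3-9)/12² = -21/16 kN·m
  R_B = -6M₀ab/L³ = -6·7·3·9/12³ = -21/32 kN
  M_B = M₀a(2b-a)/L² = 7·3·(2·9-3)/12² = 35/16 kN·m
Load 3 — uniform load w=-3 kN/m over full span:
  R_A = wL/2 = (-3)·12/2 = -18 kN
  M_A = wL²/12 = (-3)·12²/12 = -36 kN·m
  R_B = wL/2 = (-3)·12/2 = -18 kN
  M_B = -wL²/12 = -(-3)·12²/12 = 36 kN·m
Superposition: R_A = -11177/864 kN, M_A = -3197/144 kN·m, R_B = -5239/864 kN, M_B = 1147/144 kN·m

R_A = -11177/864 kN, M_A = -3197/144 kN·m, R_B = -5239/864 kN, M_B = 1147/144 kN·m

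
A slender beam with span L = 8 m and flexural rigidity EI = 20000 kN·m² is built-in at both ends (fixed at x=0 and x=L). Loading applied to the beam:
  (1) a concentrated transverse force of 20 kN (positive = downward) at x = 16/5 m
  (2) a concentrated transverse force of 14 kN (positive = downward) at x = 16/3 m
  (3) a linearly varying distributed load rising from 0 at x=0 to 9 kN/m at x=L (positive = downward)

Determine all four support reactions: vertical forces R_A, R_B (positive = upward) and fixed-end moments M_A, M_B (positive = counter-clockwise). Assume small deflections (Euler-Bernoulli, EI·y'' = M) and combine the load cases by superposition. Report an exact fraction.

Load 1 — point force P=20 kN at a=16/5 m (b=L-a=24/5):
  R_A = Pb²(3a+b)/L³ = 20·(24/5)²·(3·(16/5)+(24/5))/8³ = 324/25 kN
  M_A = Pab²/L² = 20·(16/5)·(24/5)²/8² = 576/25 kN·m
  R_B = Pa²(a+3b)/L³ = 20·(16/5)²·((16/5)+3·(24/5))/8³ = 176/25 kN
  M_B = -Pa²b/L² = -20·(16/5)²·(24/5)/8² = -384/25 kN·m
Load 2 — point force P=14 kN at a=16/3 m (b=L-a=8/3):
  R_A = Pb²(3a+b)/L³ = 14·(8/3)²·(3·(16/3)+(8/3))/8³ = 98/27 kN
  M_A = Pab²/L² = 14·(16/3)·(8/3)²/8² = 224/27 kN·m
  R_B = Pa²(a+3b)/L³ = 14·(16/3)²·((16/3)+3·(8/3))/8³ = 280/27 kN
  M_B = -Pa²b/L² = -14·(16/3)²·(8/3)/8² = -448/27 kN·m
Load 3 — triangular load w₀=9 kN/m (0→w₀ over full span):
  R_A = 3w₀L/20 = 3·9·8/20 = 54/5 kN
  M_A = w₀L²/30 = 9·8²/30 = 96/5 kN·m
  R_B = 7w₀L/20 = 7·9·8/20 = 126/5 kN
  M_B = -w₀L²/20 = -9·8²/20 = -144/5 kN·m
Superposition: R_A = 18488/675 kN, M_A = 34112/675 kN·m, R_B = 28762/675 kN, M_B = -41008/675 kN·m

R_A = 18488/675 kN, M_A = 34112/675 kN·m, R_B = 28762/675 kN, M_B = -41008/675 kN·m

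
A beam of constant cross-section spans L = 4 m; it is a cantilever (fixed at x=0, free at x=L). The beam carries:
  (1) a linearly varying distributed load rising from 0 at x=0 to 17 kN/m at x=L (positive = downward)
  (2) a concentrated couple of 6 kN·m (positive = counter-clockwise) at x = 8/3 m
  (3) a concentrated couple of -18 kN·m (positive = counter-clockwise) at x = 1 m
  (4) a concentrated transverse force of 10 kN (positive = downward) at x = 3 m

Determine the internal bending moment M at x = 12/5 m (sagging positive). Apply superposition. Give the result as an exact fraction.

Load 1 — triangular load w₀=17 kN/m (0→w₀ over full span):
  M_1 = w₀Lx/2 - w₀L²/3 - w₀x³/(6L) = 17·4·(12/5)/2 - 17·4²/3 - 17·(12/5)³/(6·4) = -7072/375 kN·m
Load 2 — applied couple M₀=6 kN·m at a=8/3 m (b=L-a=4/3):
  M_2 = M₀  [x≤a] = 6 = 6 kN·m
Load 3 — applied couple M₀=-18 kN·m at a=1 m (b=L-a=3):
  M_3 = 0  [x>a] = 0 kN·m
Load 4 — point force P=10 kN at a=3 m (b=L-a=1):
  M_4 = -P(a-x)  [x≤a] = -10·(3-(12/5)) = -6 kN·m
Superposition: M = Σ M_i = -7072/375 kN·m ≈ -18.858667 kN·m

M(12/5) = -7072/375 kN·m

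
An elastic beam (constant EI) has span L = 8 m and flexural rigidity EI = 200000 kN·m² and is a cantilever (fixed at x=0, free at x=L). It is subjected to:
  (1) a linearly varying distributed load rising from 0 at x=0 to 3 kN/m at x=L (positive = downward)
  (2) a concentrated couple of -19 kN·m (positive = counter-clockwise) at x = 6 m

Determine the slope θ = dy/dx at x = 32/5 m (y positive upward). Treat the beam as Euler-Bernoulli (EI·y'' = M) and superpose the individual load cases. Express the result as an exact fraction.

θ(32/5) = -95017/62500000 rad

Load 1 — triangular load w₀=3 kN/m (0→w₀ over full span):
  θ_1 = (w₀Lx²/4-w₀L²x/3-w₀x⁴/(24L))/EI = (3·8·(32/5)²/4-3·8²·(32/5)/3-3·(32/5)⁴/(24·8))/200000 = -1856/1953125 rad
Load 2 — applied couple M₀=-19 kN·m at a=6 m (b=L-a=2):
  θ_2 = M₀a/EI  [x>a] = (-19)·6/200000 = -57/100000 rad
Superposition: θ = Σ θ_i = -95017/62500000 rad ≈ -0.001520 rad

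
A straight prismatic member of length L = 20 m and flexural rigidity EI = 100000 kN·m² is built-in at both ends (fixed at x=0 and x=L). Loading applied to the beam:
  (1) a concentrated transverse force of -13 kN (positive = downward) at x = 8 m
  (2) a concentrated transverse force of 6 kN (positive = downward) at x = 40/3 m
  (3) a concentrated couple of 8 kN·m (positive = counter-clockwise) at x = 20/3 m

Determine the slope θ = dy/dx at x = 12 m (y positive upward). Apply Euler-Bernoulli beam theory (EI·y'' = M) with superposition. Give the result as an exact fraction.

θ(12) = -1223/2343750 rad

Load 1 — point force P=-13 kN at a=8 m (b=L-a=12):
  θ_1 = Pa²(L-x)(2bL-(3b+a)(L-x))/(2L³EI)  [x>a] = (-13)·8²·(20-12)·(2·12·20-(3·12+8)·(20-12))/(2·20³·100000) = -208/390625 rad
Load 2 — point force P=6 kN at a=40/3 m (b=L-a=20/3):
  θ_2 = -Pb²x(2aL-(3a+b)x)/(2L³EI)  [x≤a] = -6·(20/3)²·12·(2·(40/3)·20-(3·(40/3)+(20/3))·12)/(2·20³·100000) = 1/18750 rad
Load 3 — applied couple M₀=8 kN·m at a=20/3 m (b=L-a=40/3):
  θ_3 = (R_Ax²/2 - M_Ax - M₀(x-a))/EI  [x>a] with R_A=8/15, M_A=0 = ((8/15)·12²/2 - 0·12 - 8·(12-(20/3)))/100000 = -2/46875 rad
Superposition: θ = Σ θ_i = -1223/2343750 rad ≈ -0.000522 rad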